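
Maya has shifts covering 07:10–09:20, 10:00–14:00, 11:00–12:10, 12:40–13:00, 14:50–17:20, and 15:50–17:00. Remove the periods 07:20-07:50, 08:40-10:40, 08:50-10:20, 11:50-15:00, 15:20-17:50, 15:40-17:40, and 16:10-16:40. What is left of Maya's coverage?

07:10–07:20, 07:50–08:40, 10:40–11:50, 15:00–15:20

Merge the first list: 07:10–09:20, 10:00–14:00, 14:50–17:20.
Merge the second list: 07:20–07:50, 08:40–10:40, 11:50–15:00, 15:20–17:50.
07:10–09:20 with B removed leaves 07:10–07:20, 07:50–08:40.
10:00–14:00 with B removed leaves 10:40–11:50.
14:50–17:20 with B removed leaves 15:00–15:20.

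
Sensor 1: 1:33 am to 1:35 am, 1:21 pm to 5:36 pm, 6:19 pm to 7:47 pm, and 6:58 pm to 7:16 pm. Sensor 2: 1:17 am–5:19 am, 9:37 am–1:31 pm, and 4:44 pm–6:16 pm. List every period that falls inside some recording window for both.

1:33 am–1:35 am, 1:21 pm–1:31 pm, 4:44 pm–5:36 pm

Merge the first list: 1:33 am–1:35 am, 1:21 pm–5:36 pm, 6:19 pm–7:47 pm.
1:33 am–1:35 am overlaps B on 1:33 am–1:35 am.
1:21 pm–5:36 pm overlaps B on 1:21 pm–1:31 pm, 4:44 pm–5:36 pm.
6:19 pm–7:47 pm falls entirely outside B.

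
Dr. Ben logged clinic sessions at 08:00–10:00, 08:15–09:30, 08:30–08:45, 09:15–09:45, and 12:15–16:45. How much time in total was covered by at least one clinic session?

6 h 30 min

Merged: 08:00–10:00, 12:15–16:45.
Lengths: 2 h + 4 h 30 min = 6 h 30 min.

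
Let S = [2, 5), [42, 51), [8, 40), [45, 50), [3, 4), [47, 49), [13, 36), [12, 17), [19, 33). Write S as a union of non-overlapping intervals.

[2, 5) ∪ [8, 40) ∪ [42, 51)

Sort by start: [2, 5), [3, 4), [8, 40), [12, 17), [13, 36), [19, 33), [42, 51), [45, 50), [47, 49).
[3, 4) overlaps/touches [2, 5) → extend to [2, 5).
[8, 40) is disjoint → start new block.
[12, 17) overlaps/touches [8, 40) → extend to [8, 40).
[13, 36) overlaps/touches [8, 40) → extend to [8, 40).
[19, 33) overlaps/touches [8, 40) → extend to [8, 40).
[42, 51) is disjoint → start new block.
[45, 50) overlaps/touches [42, 51) → extend to [42, 51).
[47, 49) overlaps/touches [42, 51) → extend to [42, 51).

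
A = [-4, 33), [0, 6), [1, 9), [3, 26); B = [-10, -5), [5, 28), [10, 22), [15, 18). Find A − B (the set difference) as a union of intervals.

[-4, 5) ∪ [28, 33)

First set merges to [-4, 33).
Second set merges to [-10, -5), [5, 28).
[-4, 33) minus B → [-4, 5), [28, 33).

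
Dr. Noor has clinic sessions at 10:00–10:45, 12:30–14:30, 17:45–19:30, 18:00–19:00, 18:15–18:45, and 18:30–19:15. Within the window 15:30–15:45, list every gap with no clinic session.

The merged coverage is 10:00–10:45, 12:30–14:30, 17:45–19:30.
Gaps within 15:30–15:45: 15:30–15:45.

15:30–15:45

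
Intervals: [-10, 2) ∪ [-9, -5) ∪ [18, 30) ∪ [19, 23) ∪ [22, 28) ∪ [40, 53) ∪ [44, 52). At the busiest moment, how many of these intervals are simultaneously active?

At 22, 3 of the intervals are simultaneously active.
No point has more.

3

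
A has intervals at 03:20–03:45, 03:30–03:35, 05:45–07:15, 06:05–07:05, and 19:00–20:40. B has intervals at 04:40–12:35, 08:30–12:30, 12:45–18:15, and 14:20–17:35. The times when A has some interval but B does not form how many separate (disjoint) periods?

2

Merge the first list: 03:20–03:45, 05:45–07:15, 19:00–20:40.
Merge the second list: 04:40–12:35, 12:45–18:15.
A \ B = 03:20–03:45, 19:00–20:40.
That is 2 disjoint pieces.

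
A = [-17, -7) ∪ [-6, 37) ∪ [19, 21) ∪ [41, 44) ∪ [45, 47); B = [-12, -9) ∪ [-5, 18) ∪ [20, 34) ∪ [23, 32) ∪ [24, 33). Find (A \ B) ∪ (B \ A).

[-17, -12) ∪ [-9, -7) ∪ [-6, -5) ∪ [18, 20) ∪ [34, 37) ∪ [41, 44) ∪ [45, 47)

Merge the first list: [-17, -7), [-6, 37), [41, 44), [45, 47).
Merge the second list: [-12, -9), [-5, 18), [20, 34).
A but not B: [-17, -12), [-9, -7), [-6, -5), [18, 20), [34, 37), [41, 44), [45, 47).
B but not A: none.
Combining gives A △ B.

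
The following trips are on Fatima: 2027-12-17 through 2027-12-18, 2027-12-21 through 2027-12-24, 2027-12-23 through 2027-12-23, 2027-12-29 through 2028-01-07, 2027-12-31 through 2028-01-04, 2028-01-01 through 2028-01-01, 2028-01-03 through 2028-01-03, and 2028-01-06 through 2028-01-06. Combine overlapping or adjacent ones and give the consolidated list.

2027-12-17 through 2027-12-18, 2027-12-21 through 2027-12-24, 2027-12-29 through 2028-01-07

2027-12-21 through 2027-12-24 is disjoint → start new block.
2027-12-23 through 2027-12-23 overlaps/touches 2027-12-21 through 2027-12-24 → extend to 2027-12-21 through 2027-12-24.
2027-12-29 through 2028-01-07 is disjoint → start new block.
2027-12-31 through 2028-01-04 overlaps/touches 2027-12-29 through 2028-01-07 → extend to 2027-12-29 through 2028-01-07.
2028-01-01 through 2028-01-01 overlaps/touches 2027-12-29 through 2028-01-07 → extend to 2027-12-29 through 2028-01-07.
2028-01-03 through 2028-01-03 overlaps/touches 2027-12-29 through 2028-01-07 → extend to 2027-12-29 through 2028-01-07.
2028-01-06 through 2028-01-06 overlaps/touches 2027-12-29 through 2028-01-07 → extend to 2027-12-29 through 2028-01-07.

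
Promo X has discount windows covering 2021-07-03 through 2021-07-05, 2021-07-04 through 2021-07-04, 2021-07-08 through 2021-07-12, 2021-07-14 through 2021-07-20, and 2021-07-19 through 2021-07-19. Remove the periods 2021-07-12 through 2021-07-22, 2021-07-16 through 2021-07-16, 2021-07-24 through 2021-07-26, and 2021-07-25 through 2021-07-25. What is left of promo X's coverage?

2021-07-03 through 2021-07-05, 2021-07-08 through 2021-07-11

Merge the first list: 2021-07-03 through 2021-07-05, 2021-07-08 through 2021-07-12, 2021-07-14 through 2021-07-20.
Merge the second list: 2021-07-12 through 2021-07-22, 2021-07-24 through 2021-07-26.
2021-07-03 through 2021-07-05: no B overlap → unchanged.
2021-07-08 through 2021-07-12 minus B → 2021-07-08 through 2021-07-11.
2021-07-14 through 2021-07-20: fully covered by B → removed.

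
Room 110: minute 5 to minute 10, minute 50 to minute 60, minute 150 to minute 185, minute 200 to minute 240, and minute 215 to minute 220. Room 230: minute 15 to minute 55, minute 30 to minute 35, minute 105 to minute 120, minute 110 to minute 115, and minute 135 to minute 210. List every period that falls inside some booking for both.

Merge the first list: minute 5 to minute 10, minute 50 to minute 60, minute 150 to minute 185, minute 200 to minute 240.
Merge the second list: minute 15 to minute 55, minute 105 to minute 120, minute 135 to minute 210.
minute 5 to minute 10 meets no B interval.
minute 50 to minute 60 ∩ B → minute 50 to minute 55.
minute 150 to minute 185 ∩ B → minute 150 to minute 185.
minute 200 to minute 240 ∩ B → minute 200 to minute 210.

minute 50 to minute 55, minute 150 to minute 185, minute 200 to minute 210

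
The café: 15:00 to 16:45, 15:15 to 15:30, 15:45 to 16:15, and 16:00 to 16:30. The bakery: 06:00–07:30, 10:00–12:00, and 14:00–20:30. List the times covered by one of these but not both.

06:00–07:30, 10:00–12:00, 14:00–15:00, 16:45–20:30

First set merges to 15:00–16:45.
A but not B: none.
B but not A: 06:00–07:30, 10:00–12:00, 14:00–15:00, 16:45–20:30.
Combining gives A △ B.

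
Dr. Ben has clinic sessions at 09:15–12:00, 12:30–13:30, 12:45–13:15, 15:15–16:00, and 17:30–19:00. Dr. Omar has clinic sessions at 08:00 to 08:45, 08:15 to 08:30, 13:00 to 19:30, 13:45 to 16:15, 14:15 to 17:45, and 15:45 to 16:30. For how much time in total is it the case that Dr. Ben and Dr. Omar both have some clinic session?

Merge the first list: 09:15–12:00, 12:30–13:30, 15:15–16:00, 17:30–19:00.
Merge the second list: 08:00–08:45, 13:00–19:30.
A ∩ B = 13:00–13:30, 15:15–16:00, 17:30–19:00.
Total: 30 min + 45 min + 1 h 30 min = 2 h 45 min.

2 h 45 min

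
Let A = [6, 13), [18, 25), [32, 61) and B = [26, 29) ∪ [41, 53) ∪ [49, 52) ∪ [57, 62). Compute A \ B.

[6, 13) ∪ [18, 25) ∪ [32, 41) ∪ [53, 57)

B, merged: [26, 29), [41, 53), [57, 62).
[6, 13) is untouched.
[18, 25) is untouched.
[32, 61) with B removed leaves [32, 41), [53, 57).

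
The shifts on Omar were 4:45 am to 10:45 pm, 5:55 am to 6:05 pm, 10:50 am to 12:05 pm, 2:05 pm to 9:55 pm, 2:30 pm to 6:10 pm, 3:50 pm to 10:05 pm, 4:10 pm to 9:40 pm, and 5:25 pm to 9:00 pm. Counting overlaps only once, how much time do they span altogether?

Merged: 4:45 am-10:45 pm.
Length: 18 h.

18 h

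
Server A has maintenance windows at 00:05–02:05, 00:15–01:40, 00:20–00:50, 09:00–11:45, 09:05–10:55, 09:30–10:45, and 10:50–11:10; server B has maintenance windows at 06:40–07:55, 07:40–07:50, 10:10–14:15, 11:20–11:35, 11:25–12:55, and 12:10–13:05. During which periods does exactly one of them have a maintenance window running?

A, merged: 00:05–02:05, 09:00–11:45.
B, merged: 06:40–07:55, 10:10–14:15.
A \ B = 00:05–02:05, 09:00–10:10.
B \ A = 06:40–07:55, 11:45–14:15.
Union of the two gives the symmetric difference.

00:05–02:05, 06:40–07:55, 09:00–10:10, 11:45–14:15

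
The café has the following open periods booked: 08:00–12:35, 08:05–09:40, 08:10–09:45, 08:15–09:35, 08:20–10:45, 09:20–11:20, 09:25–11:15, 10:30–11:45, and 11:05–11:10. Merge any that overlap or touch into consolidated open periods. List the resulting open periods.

08:05–09:40 overlaps/touches 08:00–12:35 → extend to 08:00–12:35.
08:10–09:45 overlaps/touches 08:00–12:35 → extend to 08:00–12:35.
08:15–09:35 overlaps/touches 08:00–12:35 → extend to 08:00–12:35.
08:20–10:45 overlaps/touches 08:00–12:35 → extend to 08:00–12:35.
09:20–11:20 overlaps/touches 08:00–12:35 → extend to 08:00–12:35.
09:25–11:15 overlaps/touches 08:00–12:35 → extend to 08:00–12:35.
10:30–11:45 overlaps/touches 08:00–12:35 → extend to 08:00–12:35.
11:05–11:10 overlaps/touches 08:00–12:35 → extend to 08:00–12:35.

08:00–12:35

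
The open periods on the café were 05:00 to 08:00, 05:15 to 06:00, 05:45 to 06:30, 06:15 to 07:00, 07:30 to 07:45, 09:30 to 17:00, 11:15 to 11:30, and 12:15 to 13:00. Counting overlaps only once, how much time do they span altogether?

Merged: 05:00–08:00, 09:30–17:00.
Lengths: 3 h + 7 h 30 min = 10 h 30 min.

10 h 30 min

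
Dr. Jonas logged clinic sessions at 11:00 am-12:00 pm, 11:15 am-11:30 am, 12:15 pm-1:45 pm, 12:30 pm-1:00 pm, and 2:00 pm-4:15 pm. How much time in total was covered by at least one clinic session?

4 h 45 min

Merged: 11:00 am–12:00 pm, 12:15 pm–1:45 pm, 2:00 pm–4:15 pm.
Lengths: 1 h + 1 h 30 min + 2 h 15 min = 4 h 45 min.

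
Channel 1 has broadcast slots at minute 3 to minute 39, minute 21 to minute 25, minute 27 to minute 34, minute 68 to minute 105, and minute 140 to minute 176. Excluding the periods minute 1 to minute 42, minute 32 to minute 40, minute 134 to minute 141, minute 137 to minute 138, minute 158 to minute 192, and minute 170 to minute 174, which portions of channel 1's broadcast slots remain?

A, merged: minute 3 to minute 39, minute 68 to minute 105, minute 140 to minute 176.
B, merged: minute 1 to minute 42, minute 134 to minute 141, minute 158 to minute 192.
minute 3 to minute 39: fully covered by B → removed.
minute 68 to minute 105: no B overlap → unchanged.
minute 140 to minute 176 minus B → minute 141 to minute 158.

minute 68 to minute 105, minute 141 to minute 158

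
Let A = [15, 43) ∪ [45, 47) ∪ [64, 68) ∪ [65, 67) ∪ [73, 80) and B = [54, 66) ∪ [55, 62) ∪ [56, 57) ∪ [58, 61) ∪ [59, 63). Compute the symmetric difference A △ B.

A, merged: [15, 43), [45, 47), [64, 68), [73, 80).
B, merged: [54, 66).
A \ B = [15, 43), [45, 47), [66, 68), [73, 80).
B \ A = [54, 64).
Union of the two gives the symmetric difference.

[15, 43) ∪ [45, 47) ∪ [54, 64) ∪ [66, 68) ∪ [73, 80)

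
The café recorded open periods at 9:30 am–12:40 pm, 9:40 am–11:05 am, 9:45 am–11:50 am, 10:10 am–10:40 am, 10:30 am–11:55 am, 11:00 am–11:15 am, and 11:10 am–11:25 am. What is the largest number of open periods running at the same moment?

5

Walk the sorted start/end points keeping a running depth.
The depth first hits 5 at 10:30 am.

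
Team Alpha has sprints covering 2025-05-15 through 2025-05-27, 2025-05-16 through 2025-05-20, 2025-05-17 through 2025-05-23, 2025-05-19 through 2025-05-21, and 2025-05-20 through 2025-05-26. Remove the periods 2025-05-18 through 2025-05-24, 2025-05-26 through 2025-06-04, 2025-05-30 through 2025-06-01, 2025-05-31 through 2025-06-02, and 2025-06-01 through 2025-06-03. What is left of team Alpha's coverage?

First set merges to 2025-05-15 through 2025-05-27.
Second set merges to 2025-05-18 through 2025-05-24, 2025-05-26 through 2025-06-04.
2025-05-15 through 2025-05-27 \ B = 2025-05-15 through 2025-05-17, 2025-05-25 through 2025-05-25.

2025-05-15 through 2025-05-17, 2025-05-25 through 2025-05-25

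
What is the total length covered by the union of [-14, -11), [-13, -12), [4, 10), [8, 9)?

9

Merged: [-14, -11), [4, 10).
Lengths: 3 + 6 = 9.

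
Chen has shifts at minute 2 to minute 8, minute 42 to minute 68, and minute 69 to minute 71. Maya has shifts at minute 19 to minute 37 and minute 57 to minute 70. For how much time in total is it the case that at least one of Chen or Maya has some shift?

53 minutes

A ∪ B = minute 2 to minute 8, minute 19 to minute 37, minute 42 to minute 71.
Total: 6 minutes + 18 minutes + 29 minutes = 53 minutes.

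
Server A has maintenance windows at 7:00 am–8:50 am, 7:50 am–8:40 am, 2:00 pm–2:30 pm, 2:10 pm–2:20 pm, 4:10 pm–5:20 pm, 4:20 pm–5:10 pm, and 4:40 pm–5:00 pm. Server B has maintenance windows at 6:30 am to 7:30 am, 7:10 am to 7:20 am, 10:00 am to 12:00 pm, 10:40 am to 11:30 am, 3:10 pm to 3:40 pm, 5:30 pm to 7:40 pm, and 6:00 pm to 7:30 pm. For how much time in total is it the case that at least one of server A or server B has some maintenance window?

Merge the first list: 7:00 am-8:50 am, 2:00 pm-2:30 pm, 4:10 pm-5:20 pm.
Merge the second list: 6:30 am-7:30 am, 10:00 am-12:00 pm, 3:10 pm-3:40 pm, 5:30 pm-7:40 pm.
A ∪ B = 6:30 am-8:50 am, 10:00 am-12:00 pm, 2:00 pm-2:30 pm, 3:10 pm-3:40 pm, 4:10 pm-5:20 pm, 5:30 pm-7:40 pm.
Total: 2 h 20 min + 2 h + 30 min + 30 min + 1 h 10 min + 2 h 10 min = 8 h 40 min.

8 h 40 min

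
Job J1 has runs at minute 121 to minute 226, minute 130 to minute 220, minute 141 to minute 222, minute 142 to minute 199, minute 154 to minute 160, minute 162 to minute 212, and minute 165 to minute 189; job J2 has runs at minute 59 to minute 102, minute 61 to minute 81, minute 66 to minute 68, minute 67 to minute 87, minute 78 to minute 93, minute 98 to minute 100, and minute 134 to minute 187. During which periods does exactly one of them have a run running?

minute 59 to minute 102, minute 121 to minute 134, minute 187 to minute 226

First set merges to minute 121 to minute 226.
Second set merges to minute 59 to minute 102, minute 134 to minute 187.
A but not B: minute 121 to minute 134, minute 187 to minute 226.
B but not A: minute 59 to minute 102.
Combining gives A △ B.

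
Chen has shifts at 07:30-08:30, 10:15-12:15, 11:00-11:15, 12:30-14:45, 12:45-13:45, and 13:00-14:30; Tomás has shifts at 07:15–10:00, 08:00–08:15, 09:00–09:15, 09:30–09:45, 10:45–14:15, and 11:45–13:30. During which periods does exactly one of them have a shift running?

07:15–07:30, 08:30–10:00, 10:15–10:45, 12:15–12:30, 14:15–14:45

A, merged: 07:30–08:30, 10:15–12:15, 12:30–14:45.
B, merged: 07:15–10:00, 10:45–14:15.
Only in the first: 10:15–10:45, 14:15–14:45.
Only in the second: 07:15–07:30, 08:30–10:00, 12:15–12:30.
Together these are the periods covered by exactly one.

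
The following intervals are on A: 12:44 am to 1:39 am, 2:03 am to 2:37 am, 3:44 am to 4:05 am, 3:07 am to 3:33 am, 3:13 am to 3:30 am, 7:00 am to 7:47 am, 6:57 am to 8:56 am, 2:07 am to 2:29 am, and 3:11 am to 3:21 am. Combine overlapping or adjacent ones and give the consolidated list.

Sort by start: 12:44 am–1:39 am, 2:03 am–2:37 am, 2:07 am–2:29 am, 3:07 am–3:33 am, 3:11 am–3:21 am, 3:13 am–3:30 am, 3:44 am–4:05 am, 6:57 am–8:56 am, 7:00 am–7:47 am.
2:03 am–2:37 am is disjoint → start new block.
2:07 am–2:29 am overlaps/touches 2:03 am–2:37 am → extend to 2:03 am–2:37 am.
3:07 am–3:33 am is disjoint → start new block.
3:11 am–3:21 am overlaps/touches 3:07 am–3:33 am → extend to 3:07 am–3:33 am.
3:13 am–3:30 am overlaps/touches 3:07 am–3:33 am → extend to 3:07 am–3:33 am.
3:44 am–4:05 am is disjoint → start new block.
6:57 am–8:56 am is disjoint → start new block.
7:00 am–7:47 am overlaps/touches 6:57 am–8:56 am → extend to 6:57 am–8:56 am.

12:44 am–1:39 am, 2:03 am–2:37 am, 3:07 am–3:33 am, 3:44 am–4:05 am, 6:57 am–8:56 am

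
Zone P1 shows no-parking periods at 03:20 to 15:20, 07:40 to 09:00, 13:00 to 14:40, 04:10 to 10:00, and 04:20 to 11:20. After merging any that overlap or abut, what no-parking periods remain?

Sort by start: 03:20-15:20, 04:10-10:00, 04:20-11:20, 07:40-09:00, 13:00-14:40.
04:10-10:00 overlaps/touches 03:20-15:20 → extend to 03:20-15:20.
04:20-11:20 overlaps/touches 03:20-15:20 → extend to 03:20-15:20.
07:40-09:00 overlaps/touches 03:20-15:20 → extend to 03:20-15:20.
13:00-14:40 overlaps/touches 03:20-15:20 → extend to 03:20-15:20.

03:20-15:20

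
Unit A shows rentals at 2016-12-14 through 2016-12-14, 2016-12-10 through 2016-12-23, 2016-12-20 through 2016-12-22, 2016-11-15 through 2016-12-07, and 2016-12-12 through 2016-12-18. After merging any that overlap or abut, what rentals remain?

Sort by start: 2016-11-15 through 2016-12-07, 2016-12-10 through 2016-12-23, 2016-12-12 through 2016-12-18, 2016-12-14 through 2016-12-14, 2016-12-20 through 2016-12-22.
2016-12-10 through 2016-12-23 is disjoint → start new block.
2016-12-12 through 2016-12-18 overlaps/touches 2016-12-10 through 2016-12-23 → extend to 2016-12-10 through 2016-12-23.
2016-12-14 through 2016-12-14 overlaps/touches 2016-12-10 through 2016-12-23 → extend to 2016-12-10 through 2016-12-23.
2016-12-20 through 2016-12-22 overlaps/touches 2016-12-10 through 2016-12-23 → extend to 2016-12-10 through 2016-12-23.

2016-11-15 through 2016-12-07, 2016-12-10 through 2016-12-23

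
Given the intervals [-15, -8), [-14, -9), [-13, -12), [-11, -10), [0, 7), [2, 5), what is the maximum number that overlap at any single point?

3

At -13, 3 of the intervals are simultaneously active.
No point has more.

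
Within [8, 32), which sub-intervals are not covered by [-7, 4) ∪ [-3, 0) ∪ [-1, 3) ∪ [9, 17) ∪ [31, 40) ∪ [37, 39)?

Covered (merged): [-7, 4), [9, 17), [31, 40).
Gaps within [8, 32): [8, 9), [17, 31).

[8, 9) ∪ [17, 31)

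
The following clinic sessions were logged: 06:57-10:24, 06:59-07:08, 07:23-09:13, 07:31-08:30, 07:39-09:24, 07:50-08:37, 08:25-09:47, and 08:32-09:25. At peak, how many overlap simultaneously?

6

Sweep endpoints in order; track running count of active intervals.
Peak of 6 reached at 08:25.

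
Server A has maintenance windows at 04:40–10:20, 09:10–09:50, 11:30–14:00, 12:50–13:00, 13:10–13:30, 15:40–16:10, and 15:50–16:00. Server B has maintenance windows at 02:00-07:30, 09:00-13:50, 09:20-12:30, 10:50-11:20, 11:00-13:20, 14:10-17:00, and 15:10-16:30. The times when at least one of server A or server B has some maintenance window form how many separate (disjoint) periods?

First set merges to 04:40-10:20, 11:30-14:00, 15:40-16:10.
Second set merges to 02:00-07:30, 09:00-13:50, 14:10-17:00.
A ∪ B = 02:00-14:00, 14:10-17:00.
That is 2 disjoint pieces.

2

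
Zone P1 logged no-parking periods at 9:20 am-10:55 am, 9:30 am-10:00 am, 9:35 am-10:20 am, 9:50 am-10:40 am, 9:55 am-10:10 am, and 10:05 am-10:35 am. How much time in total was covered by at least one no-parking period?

Merged: 9:20 am–10:55 am.
Length: 1 h 35 min.

1 h 35 min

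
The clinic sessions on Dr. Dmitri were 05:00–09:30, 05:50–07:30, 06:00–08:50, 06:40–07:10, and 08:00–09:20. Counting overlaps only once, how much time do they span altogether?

Merged: 05:00–09:30.
Length: 4 h 30 min.

4 h 30 min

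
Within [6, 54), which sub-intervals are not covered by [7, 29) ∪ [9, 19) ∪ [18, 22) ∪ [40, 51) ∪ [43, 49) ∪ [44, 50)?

After merging, the occupied span is [7, 29), [40, 51).
Uncovered inside [6, 54): [6, 7), [29, 40), [51, 54).

[6, 7) ∪ [29, 40) ∪ [51, 54)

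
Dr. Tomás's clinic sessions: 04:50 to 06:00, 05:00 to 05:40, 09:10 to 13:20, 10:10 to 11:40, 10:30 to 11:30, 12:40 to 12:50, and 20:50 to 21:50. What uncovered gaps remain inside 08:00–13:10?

After merging, the occupied span is 04:50-06:00, 09:10-13:20, 20:50-21:50.
Gaps within 08:00-13:10: 08:00-09:10.

08:00-09:10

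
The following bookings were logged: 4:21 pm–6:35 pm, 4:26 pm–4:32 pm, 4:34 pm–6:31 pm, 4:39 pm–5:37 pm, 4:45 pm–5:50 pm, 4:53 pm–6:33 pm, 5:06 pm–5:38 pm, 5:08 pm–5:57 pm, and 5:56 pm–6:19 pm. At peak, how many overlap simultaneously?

7

Walk the sorted start/end points keeping a running depth.
The depth first hits 7 at 5:08 pm.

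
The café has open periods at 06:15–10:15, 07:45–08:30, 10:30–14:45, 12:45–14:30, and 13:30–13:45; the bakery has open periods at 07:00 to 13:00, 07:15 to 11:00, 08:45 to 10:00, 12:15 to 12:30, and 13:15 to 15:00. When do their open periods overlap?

07:00–10:15, 10:30–13:00, 13:15–14:45

Merge the first list: 06:15–10:15, 10:30–14:45.
Merge the second list: 07:00–13:00, 13:15–15:00.
06:15–10:15 ∩ B → 07:00–10:15.
10:30–14:45 ∩ B → 10:30–13:00, 13:15–14:45.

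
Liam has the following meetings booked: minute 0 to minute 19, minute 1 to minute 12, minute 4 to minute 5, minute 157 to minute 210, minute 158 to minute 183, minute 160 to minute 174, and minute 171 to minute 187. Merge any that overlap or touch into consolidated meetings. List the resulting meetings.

minute 1 to minute 12 overlaps/touches minute 0 to minute 19 → extend to minute 0 to minute 19.
minute 4 to minute 5 overlaps/touches minute 0 to minute 19 → extend to minute 0 to minute 19.
minute 157 to minute 210 is disjoint → start new block.
minute 158 to minute 183 overlaps/touches minute 157 to minute 210 → extend to minute 157 to minute 210.
minute 160 to minute 174 overlaps/touches minute 157 to minute 210 → extend to minute 157 to minute 210.
minute 171 to minute 187 overlaps/touches minute 157 to minute 210 → extend to minute 157 to minute 210.

minute 0 to minute 19, minute 157 to minute 210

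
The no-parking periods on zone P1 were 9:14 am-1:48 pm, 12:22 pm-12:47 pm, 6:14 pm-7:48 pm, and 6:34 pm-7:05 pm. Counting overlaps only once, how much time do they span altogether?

Merged: 9:14 am–1:48 pm, 6:14 pm–7:48 pm.
Lengths: 4 h 34 min + 1 h 34 min = 6 h 8 min.

6 h 8 min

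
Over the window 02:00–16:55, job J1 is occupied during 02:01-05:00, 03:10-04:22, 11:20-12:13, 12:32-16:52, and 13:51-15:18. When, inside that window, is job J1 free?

After merging, the occupied span is 02:01-05:00, 11:20-12:13, 12:32-16:52.
Gaps within 02:00-16:55: 02:00-02:01, 05:00-11:20, 12:13-12:32, 16:52-16:55.

02:00-02:01, 05:00-11:20, 12:13-12:32, 16:52-16:55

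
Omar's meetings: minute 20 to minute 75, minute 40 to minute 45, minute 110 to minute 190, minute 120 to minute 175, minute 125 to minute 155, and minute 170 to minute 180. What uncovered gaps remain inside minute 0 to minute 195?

minute 0 to minute 20, minute 75 to minute 110, minute 190 to minute 195

Covered (merged): minute 20 to minute 75, minute 110 to minute 190.
Gaps within minute 0 to minute 195: minute 0 to minute 20, minute 75 to minute 110, minute 190 to minute 195.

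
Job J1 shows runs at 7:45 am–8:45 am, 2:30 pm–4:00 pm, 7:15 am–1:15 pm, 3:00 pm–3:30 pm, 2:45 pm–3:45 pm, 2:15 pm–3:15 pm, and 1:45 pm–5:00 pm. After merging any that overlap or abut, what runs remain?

7:15 am–1:15 pm, 1:45 pm–5:00 pm

Sort by start: 7:15 am–1:15 pm, 7:45 am–8:45 am, 1:45 pm–5:00 pm, 2:15 pm–3:15 pm, 2:30 pm–4:00 pm, 2:45 pm–3:45 pm, 3:00 pm–3:30 pm.
7:45 am–8:45 am overlaps/touches 7:15 am–1:15 pm → extend to 7:15 am–1:15 pm.
1:45 pm–5:00 pm is disjoint → start new block.
2:15 pm–3:15 pm overlaps/touches 1:45 pm–5:00 pm → extend to 1:45 pm–5:00 pm.
2:30 pm–4:00 pm overlaps/touches 1:45 pm–5:00 pm → extend to 1:45 pm–5:00 pm.
2:45 pm–3:45 pm overlaps/touches 1:45 pm–5:00 pm → extend to 1:45 pm–5:00 pm.
3:00 pm–3:30 pm overlaps/touches 1:45 pm–5:00 pm → extend to 1:45 pm–5:00 pm.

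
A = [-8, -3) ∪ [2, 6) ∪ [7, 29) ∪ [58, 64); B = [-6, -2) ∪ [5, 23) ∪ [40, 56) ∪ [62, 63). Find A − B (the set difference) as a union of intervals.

[-8, -3) \ B = [-8, -6).
[2, 6) \ B = [2, 5).
[7, 29) \ B = [23, 29).
[58, 64) \ B = [58, 62), [63, 64).

[-8, -6) ∪ [2, 5) ∪ [23, 29) ∪ [58, 62) ∪ [63, 64)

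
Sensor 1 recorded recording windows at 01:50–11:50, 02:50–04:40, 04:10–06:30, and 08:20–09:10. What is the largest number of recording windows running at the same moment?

At 04:10, 3 of the intervals are simultaneously active.
No point has more.

3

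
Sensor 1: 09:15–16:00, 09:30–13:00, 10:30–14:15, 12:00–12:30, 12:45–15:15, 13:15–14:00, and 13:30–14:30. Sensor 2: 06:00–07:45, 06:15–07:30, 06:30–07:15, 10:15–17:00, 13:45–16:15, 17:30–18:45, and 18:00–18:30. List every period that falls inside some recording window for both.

10:15–16:00

First set merges to 09:15–16:00.
Second set merges to 06:00–07:45, 10:15–17:00, 17:30–18:45.
09:15–16:00 meets the second set on 10:15–16:00.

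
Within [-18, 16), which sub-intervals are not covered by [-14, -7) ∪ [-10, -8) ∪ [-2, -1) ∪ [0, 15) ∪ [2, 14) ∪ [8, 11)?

Covered (merged): [-14, -7), [-2, -1), [0, 15).
Complement within [-18, 16): [-18, -14), [-7, -2), [-1, 0), [15, 16).

[-18, -14) ∪ [-7, -2) ∪ [-1, 0) ∪ [15, 16)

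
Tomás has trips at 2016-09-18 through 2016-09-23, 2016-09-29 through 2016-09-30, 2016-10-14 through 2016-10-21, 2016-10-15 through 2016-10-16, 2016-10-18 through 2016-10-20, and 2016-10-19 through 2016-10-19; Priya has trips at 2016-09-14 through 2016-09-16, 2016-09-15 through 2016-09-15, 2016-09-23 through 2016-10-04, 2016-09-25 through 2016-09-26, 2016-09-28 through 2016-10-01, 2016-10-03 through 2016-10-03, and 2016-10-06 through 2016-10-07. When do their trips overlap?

2016-09-23 through 2016-09-23, 2016-09-29 through 2016-09-30

First set merges to 2016-09-18 through 2016-09-23, 2016-09-29 through 2016-09-30, 2016-10-14 through 2016-10-21.
Second set merges to 2016-09-14 through 2016-09-16, 2016-09-23 through 2016-10-04, 2016-10-06 through 2016-10-07.
2016-09-18 through 2016-09-23 meets the second set on 2016-09-23 through 2016-09-23.
2016-09-29 through 2016-09-30 meets the second set on 2016-09-29 through 2016-09-30.
2016-10-14 through 2016-10-21: no overlap with the second set.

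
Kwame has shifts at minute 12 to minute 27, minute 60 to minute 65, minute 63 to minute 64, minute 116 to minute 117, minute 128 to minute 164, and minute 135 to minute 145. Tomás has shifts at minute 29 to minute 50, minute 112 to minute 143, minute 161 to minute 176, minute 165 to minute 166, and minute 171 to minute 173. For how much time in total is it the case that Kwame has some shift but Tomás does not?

38 minutes

Merge the first list: minute 12 to minute 27, minute 60 to minute 65, minute 116 to minute 117, minute 128 to minute 164.
Merge the second list: minute 29 to minute 50, minute 112 to minute 143, minute 161 to minute 176.
A \ B = minute 12 to minute 27, minute 60 to minute 65, minute 143 to minute 161.
Total: 15 minutes + 5 minutes + 18 minutes = 38 minutes.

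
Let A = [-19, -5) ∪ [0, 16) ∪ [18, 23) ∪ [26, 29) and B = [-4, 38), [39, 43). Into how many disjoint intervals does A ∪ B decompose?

3

A ∪ B = [-19, -5), [-4, 38), [39, 43).
That is 3 disjoint pieces.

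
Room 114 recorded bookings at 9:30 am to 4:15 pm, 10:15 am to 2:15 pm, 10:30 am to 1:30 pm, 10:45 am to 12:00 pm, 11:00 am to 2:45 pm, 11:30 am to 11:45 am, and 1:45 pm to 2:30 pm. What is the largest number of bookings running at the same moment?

6

Sweep endpoints in order; track running count of active intervals.
Peak of 6 reached at 11:30 am.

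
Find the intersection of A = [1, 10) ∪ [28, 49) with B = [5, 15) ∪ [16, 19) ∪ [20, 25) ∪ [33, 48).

[5, 10) ∪ [33, 48)

[1, 10) overlaps B on [5, 10).
[28, 49) overlaps B on [33, 48).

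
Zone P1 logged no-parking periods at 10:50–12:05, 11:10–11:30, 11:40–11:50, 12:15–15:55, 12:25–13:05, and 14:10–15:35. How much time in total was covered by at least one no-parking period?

4 h 55 min

Merged: 10:50–12:05, 12:15–15:55.
Lengths: 1 h 15 min + 3 h 40 min = 4 h 55 min.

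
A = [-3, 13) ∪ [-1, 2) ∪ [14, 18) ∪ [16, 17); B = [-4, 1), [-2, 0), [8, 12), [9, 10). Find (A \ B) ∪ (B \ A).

First set merges to [-3, 13), [14, 18).
Second set merges to [-4, 1), [8, 12).
A but not B: [1, 8), [12, 13), [14, 18).
B but not A: [-4, -3).
Combining gives A △ B.

[-4, -3) ∪ [1, 8) ∪ [12, 13) ∪ [14, 18)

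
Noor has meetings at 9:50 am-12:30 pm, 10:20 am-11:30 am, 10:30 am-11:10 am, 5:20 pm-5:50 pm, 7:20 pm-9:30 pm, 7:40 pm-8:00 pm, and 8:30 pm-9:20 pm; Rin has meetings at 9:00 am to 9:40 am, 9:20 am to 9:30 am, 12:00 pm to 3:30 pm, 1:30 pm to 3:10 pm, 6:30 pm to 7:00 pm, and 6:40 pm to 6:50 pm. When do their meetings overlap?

A, merged: 9:50 am–12:30 pm, 5:20 pm–5:50 pm, 7:20 pm–9:30 pm.
B, merged: 9:00 am–9:40 am, 12:00 pm–3:30 pm, 6:30 pm–7:00 pm.
9:50 am–12:30 pm overlaps B on 12:00 pm–12:30 pm.
5:20 pm–5:50 pm falls entirely outside B.
7:20 pm–9:30 pm falls entirely outside B.

12:00 pm–12:30 pm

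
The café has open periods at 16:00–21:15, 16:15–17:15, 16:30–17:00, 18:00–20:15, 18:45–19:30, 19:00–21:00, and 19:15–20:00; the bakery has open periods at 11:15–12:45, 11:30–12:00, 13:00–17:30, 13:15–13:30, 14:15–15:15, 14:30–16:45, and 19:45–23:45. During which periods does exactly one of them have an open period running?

A, merged: 16:00-21:15.
B, merged: 11:15-12:45, 13:00-17:30, 19:45-23:45.
A \ B = 17:30-19:45.
B \ A = 11:15-12:45, 13:00-16:00, 21:15-23:45.
Union of the two gives the symmetric difference.

11:15-12:45, 13:00-16:00, 17:30-19:45, 21:15-23:45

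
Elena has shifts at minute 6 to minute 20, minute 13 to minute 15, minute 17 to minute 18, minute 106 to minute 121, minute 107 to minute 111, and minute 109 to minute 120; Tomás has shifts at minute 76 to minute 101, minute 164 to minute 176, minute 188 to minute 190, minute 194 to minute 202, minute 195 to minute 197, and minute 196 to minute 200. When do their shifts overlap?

none

A, merged: minute 6 to minute 20, minute 106 to minute 121.
B, merged: minute 76 to minute 101, minute 164 to minute 176, minute 188 to minute 190, minute 194 to minute 202.
minute 6 to minute 20: no overlap with the second set.
minute 106 to minute 121: no overlap with the second set.
No overlap.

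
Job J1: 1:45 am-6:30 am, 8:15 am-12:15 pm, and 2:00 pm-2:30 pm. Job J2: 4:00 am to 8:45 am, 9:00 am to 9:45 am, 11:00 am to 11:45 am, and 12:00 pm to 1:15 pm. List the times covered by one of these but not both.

A \ B = 1:45 am–4:00 am, 8:45 am–9:00 am, 9:45 am–11:00 am, 11:45 am–12:00 pm, 2:00 pm–2:30 pm.
B \ A = 6:30 am–8:15 am, 12:15 pm–1:15 pm.
Union of the two gives the symmetric difference.

1:45 am–4:00 am, 6:30 am–8:15 am, 8:45 am–9:00 am, 9:45 am–11:00 am, 11:45 am–12:00 pm, 12:15 pm–1:15 pm, 2:00 pm–2:30 pm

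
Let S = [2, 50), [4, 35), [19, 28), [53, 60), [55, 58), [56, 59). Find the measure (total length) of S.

Merged: [2, 50), [53, 60).
Lengths: 48 + 7 = 55.

55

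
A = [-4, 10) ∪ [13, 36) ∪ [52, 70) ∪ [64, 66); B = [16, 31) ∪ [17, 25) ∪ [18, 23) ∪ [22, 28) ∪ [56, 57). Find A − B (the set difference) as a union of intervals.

[-4, 10) ∪ [13, 16) ∪ [31, 36) ∪ [52, 56) ∪ [57, 70)

Merge the first list: [-4, 10), [13, 36), [52, 70).
Merge the second list: [16, 31), [56, 57).
[-4, 10): nothing removed.
[13, 36) \ B = [13, 16), [31, 36).
[52, 70) \ B = [52, 56), [57, 70).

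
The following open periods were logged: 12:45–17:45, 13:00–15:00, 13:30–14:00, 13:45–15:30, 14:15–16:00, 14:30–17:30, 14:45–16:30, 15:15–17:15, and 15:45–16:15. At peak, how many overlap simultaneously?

6

At 14:45, 6 of the intervals are simultaneously active.
No point has more.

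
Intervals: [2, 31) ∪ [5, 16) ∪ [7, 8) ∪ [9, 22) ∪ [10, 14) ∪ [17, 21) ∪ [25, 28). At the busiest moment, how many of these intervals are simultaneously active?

4

Sweep endpoints in order; track running count of active intervals.
Peak of 4 reached at 10.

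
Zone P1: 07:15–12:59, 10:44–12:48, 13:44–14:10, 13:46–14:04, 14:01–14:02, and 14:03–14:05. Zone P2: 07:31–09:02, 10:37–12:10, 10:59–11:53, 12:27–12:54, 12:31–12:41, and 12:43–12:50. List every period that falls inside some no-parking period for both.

07:31–09:02, 10:37–12:10, 12:27–12:54

Merge the first list: 07:15–12:59, 13:44–14:10.
Merge the second list: 07:31–09:02, 10:37–12:10, 12:27–12:54.
07:15–12:59 overlaps B on 07:31–09:02, 10:37–12:10, 12:27–12:54.
13:44–14:10 falls entirely outside B.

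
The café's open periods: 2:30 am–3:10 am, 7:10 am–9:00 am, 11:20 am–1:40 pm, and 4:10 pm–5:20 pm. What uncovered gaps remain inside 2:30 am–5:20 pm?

3:10 am-7:10 am, 9:00 am-11:20 am, 1:40 pm-4:10 pm

Covered (merged): 2:30 am-3:10 am, 7:10 am-9:00 am, 11:20 am-1:40 pm, 4:10 pm-5:20 pm.
Gaps within 2:30 am-5:20 pm: 3:10 am-7:10 am, 9:00 am-11:20 am, 1:40 pm-4:10 pm.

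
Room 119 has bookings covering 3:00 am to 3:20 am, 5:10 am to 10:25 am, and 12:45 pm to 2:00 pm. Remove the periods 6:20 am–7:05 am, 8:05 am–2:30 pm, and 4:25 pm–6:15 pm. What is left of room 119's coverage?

3:00 am–3:20 am is untouched.
5:10 am–10:25 am with B removed leaves 5:10 am–6:20 am, 7:05 am–8:05 am.
12:45 pm–2:00 pm lies entirely inside B → drops out.

3:00 am–3:20 am, 5:10 am–6:20 am, 7:05 am–8:05 am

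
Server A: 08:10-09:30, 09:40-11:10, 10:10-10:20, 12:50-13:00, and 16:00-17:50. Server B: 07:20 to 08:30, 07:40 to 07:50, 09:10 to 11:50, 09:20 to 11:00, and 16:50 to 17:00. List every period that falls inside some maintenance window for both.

08:10–08:30, 09:10–09:30, 09:40–11:10, 16:50–17:00

Merge the first list: 08:10–09:30, 09:40–11:10, 12:50–13:00, 16:00–17:50.
Merge the second list: 07:20–08:30, 09:10–11:50, 16:50–17:00.
08:10–09:30 ∩ B → 08:10–08:30, 09:10–09:30.
09:40–11:10 ∩ B → 09:40–11:10.
12:50–13:00 meets no B interval.
16:00–17:50 ∩ B → 16:50–17:00.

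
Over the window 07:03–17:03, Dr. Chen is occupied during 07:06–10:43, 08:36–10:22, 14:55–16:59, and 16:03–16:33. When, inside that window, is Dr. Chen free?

Covered (merged): 07:06–10:43, 14:55–16:59.
Uncovered inside 07:03–17:03: 07:03–07:06, 10:43–14:55, 16:59–17:03.

07:03–07:06, 10:43–14:55, 16:59–17:03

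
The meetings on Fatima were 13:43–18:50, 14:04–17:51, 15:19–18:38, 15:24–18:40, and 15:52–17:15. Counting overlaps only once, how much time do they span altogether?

5 h 7 min

Merged: 13:43-18:50.
Length: 5 h 7 min.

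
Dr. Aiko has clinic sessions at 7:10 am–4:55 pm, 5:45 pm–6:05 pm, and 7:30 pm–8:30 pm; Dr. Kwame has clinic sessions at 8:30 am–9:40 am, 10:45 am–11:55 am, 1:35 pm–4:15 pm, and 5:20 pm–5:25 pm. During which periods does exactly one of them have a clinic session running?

7:10 am-8:30 am, 9:40 am-10:45 am, 11:55 am-1:35 pm, 4:15 pm-4:55 pm, 5:20 pm-5:25 pm, 5:45 pm-6:05 pm, 7:30 pm-8:30 pm

A \ B = 7:10 am-8:30 am, 9:40 am-10:45 am, 11:55 am-1:35 pm, 4:15 pm-4:55 pm, 5:45 pm-6:05 pm, 7:30 pm-8:30 pm.
B \ A = 5:20 pm-5:25 pm.
Union of the two gives the symmetric difference.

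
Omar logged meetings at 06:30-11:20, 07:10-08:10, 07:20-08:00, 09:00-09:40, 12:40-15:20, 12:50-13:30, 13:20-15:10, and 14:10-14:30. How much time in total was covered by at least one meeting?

7 h 30 min

Merged: 06:30–11:20, 12:40–15:20.
Lengths: 4 h 50 min + 2 h 40 min = 7 h 30 min.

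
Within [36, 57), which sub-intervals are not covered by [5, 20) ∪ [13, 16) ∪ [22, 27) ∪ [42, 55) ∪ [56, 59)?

After merging, the occupied span is [5, 20), [22, 27), [42, 55), [56, 59).
Uncovered inside [36, 57): [36, 42), [55, 56).

[36, 42) ∪ [55, 56)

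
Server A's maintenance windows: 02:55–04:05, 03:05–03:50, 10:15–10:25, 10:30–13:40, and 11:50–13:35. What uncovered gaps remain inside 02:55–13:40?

04:05–10:15, 10:25–10:30

Covered (merged): 02:55–04:05, 10:15–10:25, 10:30–13:40.
Uncovered inside 02:55–13:40: 04:05–10:15, 10:25–10:30.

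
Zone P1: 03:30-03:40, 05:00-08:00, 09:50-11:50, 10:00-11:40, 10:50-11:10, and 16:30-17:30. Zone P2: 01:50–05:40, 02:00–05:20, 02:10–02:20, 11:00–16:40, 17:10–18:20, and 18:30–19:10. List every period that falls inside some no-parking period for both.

First set merges to 03:30-03:40, 05:00-08:00, 09:50-11:50, 16:30-17:30.
Second set merges to 01:50-05:40, 11:00-16:40, 17:10-18:20, 18:30-19:10.
03:30-03:40 ∩ B → 03:30-03:40.
05:00-08:00 ∩ B → 05:00-05:40.
09:50-11:50 ∩ B → 11:00-11:50.
16:30-17:30 ∩ B → 16:30-16:40, 17:10-17:30.

03:30-03:40, 05:00-05:40, 11:00-11:50, 16:30-16:40, 17:10-17:30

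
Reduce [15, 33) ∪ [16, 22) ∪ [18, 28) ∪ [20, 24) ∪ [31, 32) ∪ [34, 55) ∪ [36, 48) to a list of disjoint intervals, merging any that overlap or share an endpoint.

[15, 33) ∪ [34, 55)

[16, 22) overlaps/touches [15, 33) → extend to [15, 33).
[18, 28) overlaps/touches [15, 33) → extend to [15, 33).
[20, 24) overlaps/touches [15, 33) → extend to [15, 33).
[31, 32) overlaps/touches [15, 33) → extend to [15, 33).
[34, 55) is disjoint → start new block.
[36, 48) overlaps/touches [34, 55) → extend to [34, 55).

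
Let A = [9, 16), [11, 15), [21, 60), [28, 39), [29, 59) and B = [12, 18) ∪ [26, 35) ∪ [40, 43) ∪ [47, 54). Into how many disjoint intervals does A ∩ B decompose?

4

Merge the first list: [9, 16), [21, 60).
A ∩ B = [12, 16), [26, 35), [40, 43), [47, 54).
That is 4 disjoint pieces.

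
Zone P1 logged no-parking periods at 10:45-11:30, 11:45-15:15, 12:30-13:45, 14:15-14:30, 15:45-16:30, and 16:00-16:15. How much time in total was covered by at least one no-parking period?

Merged: 10:45–11:30, 11:45–15:15, 15:45–16:30.
Lengths: 45 min + 3 h 30 min + 45 min = 5 h.

5 h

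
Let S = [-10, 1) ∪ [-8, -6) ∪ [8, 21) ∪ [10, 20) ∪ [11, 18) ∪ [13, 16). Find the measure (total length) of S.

24

Merged: [-10, 1), [8, 21).
Lengths: 11 + 13 = 24.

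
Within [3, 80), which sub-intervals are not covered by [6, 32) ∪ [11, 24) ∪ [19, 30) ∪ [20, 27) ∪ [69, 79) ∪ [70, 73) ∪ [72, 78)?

[3, 6) ∪ [32, 69) ∪ [79, 80)

After merging, the occupied span is [6, 32), [69, 79).
Uncovered inside [3, 80): [3, 6), [32, 69), [79, 80).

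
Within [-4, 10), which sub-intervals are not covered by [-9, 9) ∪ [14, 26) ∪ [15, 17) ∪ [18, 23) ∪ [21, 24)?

[9, 10)

Covered (merged): [-9, 9), [14, 26).
Complement within [-4, 10): [9, 10).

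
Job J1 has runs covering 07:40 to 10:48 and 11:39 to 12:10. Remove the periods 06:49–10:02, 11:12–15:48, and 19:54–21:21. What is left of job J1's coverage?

10:02–10:48

07:40–10:48 with B removed leaves 10:02–10:48.
11:39–12:10 lies entirely inside B → drops out.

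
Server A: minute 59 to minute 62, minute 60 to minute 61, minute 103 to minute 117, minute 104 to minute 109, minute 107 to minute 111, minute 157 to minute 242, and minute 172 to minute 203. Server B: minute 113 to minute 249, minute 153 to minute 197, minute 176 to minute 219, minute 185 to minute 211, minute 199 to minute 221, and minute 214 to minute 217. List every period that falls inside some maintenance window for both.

minute 113 to minute 117, minute 157 to minute 242

A, merged: minute 59 to minute 62, minute 103 to minute 117, minute 157 to minute 242.
B, merged: minute 113 to minute 249.
minute 59 to minute 62 falls entirely outside B.
minute 103 to minute 117 overlaps B on minute 113 to minute 117.
minute 157 to minute 242 overlaps B on minute 157 to minute 242.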